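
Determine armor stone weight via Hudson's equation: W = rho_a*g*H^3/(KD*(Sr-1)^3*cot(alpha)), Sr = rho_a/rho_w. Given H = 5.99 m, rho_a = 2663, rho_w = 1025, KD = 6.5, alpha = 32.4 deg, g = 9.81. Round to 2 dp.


Sr = rho_a / rho_w = 2663 / 1025 = 2.598049
(Sr - 1) = 1.598049
(Sr - 1)^3 = 4.081033
cot(32.4) = 1 / tan(32.4) = 1 / 0.634619 = 1.575748
Numerator = 2663 * 9.81 * 5.99^3 = 5614623.5247
Denominator = 6.5 * 4.081033 * 1.575748 = 41.799413
W = 5614623.5247 / 41.799413
W = 134323.02 N

134323.02


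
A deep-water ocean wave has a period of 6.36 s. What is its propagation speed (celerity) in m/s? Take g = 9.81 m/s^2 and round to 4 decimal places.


We use the deep-water celerity formula:
C = g * T / (2 * pi)
C = 9.81 * 6.36 / (2 * 3.14159...)
C = 62.391600 / 6.283185
C = 9.9299 m/s

9.9299


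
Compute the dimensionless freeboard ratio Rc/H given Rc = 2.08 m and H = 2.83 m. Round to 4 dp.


Relative freeboard = Rc / H
= 2.08 / 2.83
= 0.7350

0.7350


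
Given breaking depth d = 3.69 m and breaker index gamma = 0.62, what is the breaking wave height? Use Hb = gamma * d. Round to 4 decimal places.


Hb = gamma * d
Hb = 0.62 * 3.69
Hb = 2.2878 m

2.2878


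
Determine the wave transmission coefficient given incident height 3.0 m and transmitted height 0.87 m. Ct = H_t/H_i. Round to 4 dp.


Ct = H_t / H_i
Ct = 0.87 / 3.0
Ct = 0.2900

0.2900


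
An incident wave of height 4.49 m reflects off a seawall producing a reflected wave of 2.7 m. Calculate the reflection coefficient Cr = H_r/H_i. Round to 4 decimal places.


Cr = H_r / H_i
Cr = 2.7 / 4.49
Cr = 0.6013

0.6013


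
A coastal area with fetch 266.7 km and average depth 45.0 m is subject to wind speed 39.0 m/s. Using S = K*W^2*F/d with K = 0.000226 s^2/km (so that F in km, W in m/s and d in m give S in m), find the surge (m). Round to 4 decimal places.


S = K * W^2 * F / d
W^2 = 39.0^2 = 1521.00
S = 0.000226 * 1521.00 * 266.7 / 45.0
Numerator = 0.000226 * 1521.00 * 266.7 = 91.677058
S = 91.677058 / 45.0 = 2.0373 m

2.0373


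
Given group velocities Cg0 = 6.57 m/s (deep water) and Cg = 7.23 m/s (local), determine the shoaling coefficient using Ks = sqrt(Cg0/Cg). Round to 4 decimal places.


Ks = sqrt(Cg0 / Cg)
Ks = sqrt(6.57 / 7.23)
Ks = sqrt(0.9087)
Ks = 0.9533

0.9533


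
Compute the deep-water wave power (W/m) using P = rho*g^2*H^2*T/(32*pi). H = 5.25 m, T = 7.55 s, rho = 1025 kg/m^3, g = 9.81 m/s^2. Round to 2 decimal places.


P = rho * g^2 * H^2 * T / (32 * pi)
P = 1025 * 9.81^2 * 5.25^2 * 7.55 / (32 * pi)
P = 1025 * 96.2361 * 27.5625 * 7.55 / 100.53096
P = 204186.76 W/m

204186.76


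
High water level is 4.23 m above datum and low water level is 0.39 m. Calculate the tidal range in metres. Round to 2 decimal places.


Tidal range = High water - Low water
Tidal range = 4.23 - (0.39)
Tidal range = 3.84 m

3.84


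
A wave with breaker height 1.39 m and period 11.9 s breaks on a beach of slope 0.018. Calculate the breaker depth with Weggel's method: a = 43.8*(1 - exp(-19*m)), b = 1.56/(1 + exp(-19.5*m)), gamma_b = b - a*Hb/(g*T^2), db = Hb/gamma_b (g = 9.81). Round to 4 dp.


a = 43.8 * (1 - exp(-19 * m))
exp(-19 * 0.018) = exp(-0.3420) = 0.710348
a = 43.8 * (1 - 0.710348) = 12.686749
b = 1.56 / (1 + exp(-19.5 * m))
exp(-19.5 * 0.018) = exp(-0.3510) = 0.703984
b = 1.56 / (1 + 0.703984) = 0.915502
Hb / (g * T^2) = 1.39 / (9.81 * 11.9^2) = 1.39 / 1389.1941 = 0.00100058
gamma_b = b - a * Hb/(g*T^2) = 0.915502 - 12.686749 * 0.00100058 = 0.902808
db = Hb / gamma_b = 1.39 / 0.902808
db = 1.5396 m

1.5396


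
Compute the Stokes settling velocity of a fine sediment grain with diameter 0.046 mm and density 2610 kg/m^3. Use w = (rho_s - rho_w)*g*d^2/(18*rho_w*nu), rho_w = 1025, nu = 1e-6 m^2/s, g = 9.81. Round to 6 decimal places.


w = (rho_s - rho_w) * g * d^2 / (18 * rho_w * nu)
d = 0.046 mm = 0.000046 m
rho_s - rho_w = 2610 - 1025 = 1585
Numerator = 1585 * 9.81 * (0.000046)^2 = 0.000032901367
Denominator = 18 * 1025 * 1e-6 = 0.018450
w = 0.001783 m/s

0.001783


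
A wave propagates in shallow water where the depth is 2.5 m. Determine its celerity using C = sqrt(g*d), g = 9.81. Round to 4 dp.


Using the shallow-water approximation:
C = sqrt(g * d) = sqrt(9.81 * 2.5)
C = sqrt(24.5250)
C = 4.9523 m/s

4.9523


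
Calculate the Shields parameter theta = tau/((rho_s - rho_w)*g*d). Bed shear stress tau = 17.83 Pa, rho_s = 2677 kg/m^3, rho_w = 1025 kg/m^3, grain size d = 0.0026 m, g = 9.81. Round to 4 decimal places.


theta = tau / ((rho_s - rho_w) * g * d)
rho_s - rho_w = 2677 - 1025 = 1652
Denominator = 1652 * 9.81 * 0.0026 = 42.135912
theta = 17.83 / 42.135912
theta = 0.4232

0.4232


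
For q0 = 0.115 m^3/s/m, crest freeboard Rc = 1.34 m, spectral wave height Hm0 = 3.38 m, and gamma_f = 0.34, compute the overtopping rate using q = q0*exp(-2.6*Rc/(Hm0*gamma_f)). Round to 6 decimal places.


q = q0 * exp(-2.6 * Rc / (Hm0 * gamma_f))
Exponent = -2.6 * 1.34 / (3.38 * 0.34)
= -2.6 * 1.34 / 1.1492
= -3.031674
exp(-3.031674) = 0.048235
q = 0.115 * 0.048235
q = 0.005547 m^3/s/m

0.005547


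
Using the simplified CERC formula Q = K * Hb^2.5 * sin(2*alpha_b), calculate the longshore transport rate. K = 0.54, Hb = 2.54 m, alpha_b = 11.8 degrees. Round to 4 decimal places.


Q = K * Hb^2.5 * sin(2 * alpha_b)
Hb^2.5 = 2.54^2.5 = 10.282158
sin(2 * 11.8) = sin(23.6) = 0.400349
Q = 0.54 * 10.282158 * 0.400349
Q = 2.2229 m^3/s

2.2229


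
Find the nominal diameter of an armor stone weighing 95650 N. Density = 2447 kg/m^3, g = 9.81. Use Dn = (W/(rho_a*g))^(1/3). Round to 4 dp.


V = W / (rho_a * g)
V = 95650 / (2447 * 9.81)
V = 95650 / 24005.07
V = 3.984575 m^3
Dn = V^(1/3) = 3.984575^(1/3)
Dn = 1.5854 m

1.5854


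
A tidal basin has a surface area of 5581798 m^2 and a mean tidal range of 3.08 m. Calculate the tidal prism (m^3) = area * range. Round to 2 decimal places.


Tidal prism = Area * Tidal range
P = 5581798 * 3.08
P = 17191937.84 m^3

17191937.84


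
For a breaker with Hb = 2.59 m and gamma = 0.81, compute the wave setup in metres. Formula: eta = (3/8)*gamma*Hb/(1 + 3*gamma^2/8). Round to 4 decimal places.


eta = (3/8) * gamma * Hb / (1 + 3*gamma^2/8)
Numerator = (3/8) * 0.81 * 2.59 = 0.786713
Denominator = 1 + 3*0.81^2/8 = 1 + 0.246038 = 1.246038
eta = 0.786713 / 1.246038
eta = 0.6314 m

0.6314


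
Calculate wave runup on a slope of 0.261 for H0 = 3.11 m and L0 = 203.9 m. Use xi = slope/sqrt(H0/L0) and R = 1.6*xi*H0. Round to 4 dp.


xi = slope / sqrt(H0/L0)
H0/L0 = 3.11/203.9 = 0.015253
sqrt(0.015253) = 0.123501
xi = 0.261 / 0.123501 = 2.113338
R = 1.6 * xi * H0 = 1.6 * 2.113338 * 3.11
R = 10.5160 m

10.5160


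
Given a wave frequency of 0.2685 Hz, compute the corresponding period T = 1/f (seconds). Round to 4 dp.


T = 1 / f
T = 1 / 0.2685
T = 3.7244 s

3.7244


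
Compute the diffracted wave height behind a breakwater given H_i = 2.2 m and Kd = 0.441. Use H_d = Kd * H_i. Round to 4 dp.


H_d = Kd * H_i
H_d = 0.441 * 2.2
H_d = 0.9702 m

0.9702


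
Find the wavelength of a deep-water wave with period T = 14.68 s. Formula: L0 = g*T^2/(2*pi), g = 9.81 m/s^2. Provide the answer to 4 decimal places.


L0 = g * T^2 / (2 * pi)
L0 = 9.81 * 14.68^2 / (2 * pi)
L0 = 9.81 * 215.5024 / 6.28319
L0 = 2114.0785 / 6.28319
L0 = 336.4661 m

336.4661


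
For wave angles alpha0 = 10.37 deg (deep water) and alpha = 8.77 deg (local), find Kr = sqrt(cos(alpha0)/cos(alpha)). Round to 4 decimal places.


Kr = sqrt(cos(alpha0) / cos(alpha))
cos(10.37) = 0.983666
cos(8.77) = 0.988308
Kr = sqrt(0.983666 / 0.988308)
Kr = sqrt(0.995303)
Kr = 0.9976

0.9976


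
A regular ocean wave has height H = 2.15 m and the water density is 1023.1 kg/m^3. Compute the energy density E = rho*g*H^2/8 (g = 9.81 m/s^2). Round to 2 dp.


E = (1/8) * rho * g * H^2
E = (1/8) * 1023.1 * 9.81 * 2.15^2
E = 0.125 * 1023.1 * 9.81 * 4.6225
E = 5799.28 J/m^2

5799.28


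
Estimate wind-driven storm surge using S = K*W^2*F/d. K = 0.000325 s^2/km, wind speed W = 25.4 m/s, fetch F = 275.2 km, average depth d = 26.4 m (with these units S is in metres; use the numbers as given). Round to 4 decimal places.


S = K * W^2 * F / d
W^2 = 25.4^2 = 645.16
S = 0.000325 * 645.16 * 275.2 / 26.4
Numerator = 0.000325 * 645.16 * 275.2 = 57.703110
S = 57.703110 / 26.4 = 2.1857 m

2.1857


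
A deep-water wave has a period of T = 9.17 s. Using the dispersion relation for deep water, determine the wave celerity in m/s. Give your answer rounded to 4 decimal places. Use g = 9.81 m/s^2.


We use the deep-water celerity formula:
C = g * T / (2 * pi)
C = 9.81 * 9.17 / (2 * 3.14159...)
C = 89.957700 / 6.283185
C = 14.3172 m/s

14.3172


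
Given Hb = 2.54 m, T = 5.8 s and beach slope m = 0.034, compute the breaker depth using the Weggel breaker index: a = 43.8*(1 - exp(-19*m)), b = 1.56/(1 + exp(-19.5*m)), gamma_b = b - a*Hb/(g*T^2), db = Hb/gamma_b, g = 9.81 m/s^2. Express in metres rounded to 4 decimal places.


a = 43.8 * (1 - exp(-19 * m))
exp(-19 * 0.034) = exp(-0.6460) = 0.524138
a = 43.8 * (1 - 0.524138) = 20.842749
b = 1.56 / (1 + exp(-19.5 * m))
exp(-19.5 * 0.034) = exp(-0.6630) = 0.515303
b = 1.56 / (1 + 0.515303) = 1.029497
Hb / (g * T^2) = 2.54 / (9.81 * 5.8^2) = 2.54 / 330.0084 = 0.00769677
gamma_b = b - a * Hb/(g*T^2) = 1.029497 - 20.842749 * 0.00769677 = 0.869075
db = Hb / gamma_b = 2.54 / 0.869075
db = 2.9226 m

2.9226


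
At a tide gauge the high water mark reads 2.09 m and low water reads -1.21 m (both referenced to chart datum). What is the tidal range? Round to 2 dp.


Tidal range = High water - Low water
Tidal range = 2.09 - (-1.21)
Tidal range = 3.30 m

3.30


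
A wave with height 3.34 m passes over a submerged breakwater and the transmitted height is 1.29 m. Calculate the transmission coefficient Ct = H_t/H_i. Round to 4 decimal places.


Ct = H_t / H_i
Ct = 1.29 / 3.34
Ct = 0.3862

0.3862


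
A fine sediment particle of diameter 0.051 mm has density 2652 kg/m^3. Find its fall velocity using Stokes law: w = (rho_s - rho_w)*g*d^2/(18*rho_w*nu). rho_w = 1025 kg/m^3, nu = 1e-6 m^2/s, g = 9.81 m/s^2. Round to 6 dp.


w = (rho_s - rho_w) * g * d^2 / (18 * rho_w * nu)
d = 0.051 mm = 0.000051 m
rho_s - rho_w = 2652 - 1025 = 1627
Numerator = 1627 * 9.81 * (0.000051)^2 = 0.000041514223
Denominator = 18 * 1025 * 1e-6 = 0.018450
w = 0.002250 m/s

0.002250


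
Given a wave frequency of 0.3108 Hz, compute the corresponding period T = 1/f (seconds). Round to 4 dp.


T = 1 / f
T = 1 / 0.3108
T = 3.2175 s

3.2175


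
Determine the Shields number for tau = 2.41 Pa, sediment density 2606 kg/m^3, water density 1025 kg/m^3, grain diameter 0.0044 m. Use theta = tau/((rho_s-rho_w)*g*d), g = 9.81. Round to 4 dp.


theta = tau / ((rho_s - rho_w) * g * d)
rho_s - rho_w = 2606 - 1025 = 1581
Denominator = 1581 * 9.81 * 0.0044 = 68.242284
theta = 2.41 / 68.242284
theta = 0.0353

0.0353


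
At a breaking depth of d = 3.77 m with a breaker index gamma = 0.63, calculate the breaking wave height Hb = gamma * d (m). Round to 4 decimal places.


Hb = gamma * d
Hb = 0.63 * 3.77
Hb = 2.3751 m

2.3751


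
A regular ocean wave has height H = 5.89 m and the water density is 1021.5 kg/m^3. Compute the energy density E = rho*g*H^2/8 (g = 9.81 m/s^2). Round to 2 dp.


E = (1/8) * rho * g * H^2
E = (1/8) * 1021.5 * 9.81 * 5.89^2
E = 0.125 * 1021.5 * 9.81 * 34.6921
E = 43455.82 J/m^2

43455.82


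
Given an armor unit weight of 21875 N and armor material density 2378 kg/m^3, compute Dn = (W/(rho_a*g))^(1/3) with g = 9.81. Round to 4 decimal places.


V = W / (rho_a * g)
V = 21875 / (2378 * 9.81)
V = 21875 / 23328.18
V = 0.937707 m^3
Dn = V^(1/3) = 0.937707^(1/3)
Dn = 0.9788 m

0.9788


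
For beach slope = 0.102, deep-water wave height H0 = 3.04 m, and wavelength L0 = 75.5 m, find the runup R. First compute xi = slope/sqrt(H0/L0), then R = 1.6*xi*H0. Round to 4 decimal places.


xi = slope / sqrt(H0/L0)
H0/L0 = 3.04/75.5 = 0.040265
sqrt(0.040265) = 0.200661
xi = 0.102 / 0.200661 = 0.508320
R = 1.6 * xi * H0 = 1.6 * 0.508320 * 3.04
R = 2.4725 m

2.4725


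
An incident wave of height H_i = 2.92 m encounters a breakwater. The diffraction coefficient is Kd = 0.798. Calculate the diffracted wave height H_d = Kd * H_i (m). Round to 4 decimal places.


H_d = Kd * H_i
H_d = 0.798 * 2.92
H_d = 2.3302 m

2.3302


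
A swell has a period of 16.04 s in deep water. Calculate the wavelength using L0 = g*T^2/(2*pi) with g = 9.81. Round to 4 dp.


L0 = g * T^2 / (2 * pi)
L0 = 9.81 * 16.04^2 / (2 * pi)
L0 = 9.81 * 257.2816 / 6.28319
L0 = 2523.9325 / 6.28319
L0 = 401.6963 m

401.6963


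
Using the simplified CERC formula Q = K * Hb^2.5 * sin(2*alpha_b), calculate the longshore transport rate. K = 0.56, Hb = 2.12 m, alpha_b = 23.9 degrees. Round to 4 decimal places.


Q = K * Hb^2.5 * sin(2 * alpha_b)
Hb^2.5 = 2.12^2.5 = 6.543945
sin(2 * 23.9) = sin(47.8) = 0.740805
Q = 0.56 * 6.543945 * 0.740805
Q = 2.7148 m^3/s

2.7148


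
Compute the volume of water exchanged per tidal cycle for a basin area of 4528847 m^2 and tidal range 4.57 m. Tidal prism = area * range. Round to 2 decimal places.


Tidal prism = Area * Tidal range
P = 4528847 * 4.57
P = 20696830.79 m^3

20696830.79


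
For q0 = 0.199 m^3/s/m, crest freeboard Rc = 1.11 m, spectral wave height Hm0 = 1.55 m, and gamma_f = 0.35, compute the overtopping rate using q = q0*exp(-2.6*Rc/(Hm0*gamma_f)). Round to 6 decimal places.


q = q0 * exp(-2.6 * Rc / (Hm0 * gamma_f))
Exponent = -2.6 * 1.11 / (1.55 * 0.35)
= -2.6 * 1.11 / 0.5425
= -5.319816
exp(-5.319816) = 0.004894
q = 0.199 * 0.004894
q = 0.000974 m^3/s/m

0.000974


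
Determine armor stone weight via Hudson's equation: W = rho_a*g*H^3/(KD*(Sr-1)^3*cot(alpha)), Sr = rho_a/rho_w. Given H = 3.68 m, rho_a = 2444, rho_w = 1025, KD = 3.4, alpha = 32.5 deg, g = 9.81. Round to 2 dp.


Sr = rho_a / rho_w = 2444 / 1025 = 2.384390
(Sr - 1) = 1.384390
(Sr - 1)^3 = 2.653234
cot(32.5) = 1 / tan(32.5) = 1 / 0.637070 = 1.569686
Numerator = 2444 * 9.81 * 3.68^3 = 1194850.7623
Denominator = 3.4 * 2.653234 * 1.569686 = 14.160128
W = 1194850.7623 / 14.160128
W = 84381.35 N

84381.35


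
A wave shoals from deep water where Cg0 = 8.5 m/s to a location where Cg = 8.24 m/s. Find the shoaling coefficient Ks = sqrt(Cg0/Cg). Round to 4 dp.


Ks = sqrt(Cg0 / Cg)
Ks = sqrt(8.5 / 8.24)
Ks = sqrt(1.0316)
Ks = 1.0157

1.0157


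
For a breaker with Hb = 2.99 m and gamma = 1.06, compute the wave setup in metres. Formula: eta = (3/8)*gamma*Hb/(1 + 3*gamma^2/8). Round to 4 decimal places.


eta = (3/8) * gamma * Hb / (1 + 3*gamma^2/8)
Numerator = (3/8) * 1.06 * 2.99 = 1.188525
Denominator = 1 + 3*1.06^2/8 = 1 + 0.421350 = 1.421350
eta = 1.188525 / 1.421350
eta = 0.8362 m

0.8362


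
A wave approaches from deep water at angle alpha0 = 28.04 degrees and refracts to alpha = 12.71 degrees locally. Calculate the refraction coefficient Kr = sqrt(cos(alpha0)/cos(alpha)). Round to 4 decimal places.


Kr = sqrt(cos(alpha0) / cos(alpha))
cos(28.04) = 0.882620
cos(12.71) = 0.975496
Kr = sqrt(0.882620 / 0.975496)
Kr = sqrt(0.904790)
Kr = 0.9512

0.9512


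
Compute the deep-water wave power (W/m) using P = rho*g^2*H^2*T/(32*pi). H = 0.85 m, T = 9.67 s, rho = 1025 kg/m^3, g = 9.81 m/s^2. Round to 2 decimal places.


P = rho * g^2 * H^2 * T / (32 * pi)
P = 1025 * 9.81^2 * 0.85^2 * 9.67 / (32 * pi)
P = 1025 * 96.2361 * 0.7225 * 9.67 / 100.53096
P = 6855.30 W/m

6855.30


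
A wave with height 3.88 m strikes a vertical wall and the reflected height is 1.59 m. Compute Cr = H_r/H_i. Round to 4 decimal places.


Cr = H_r / H_i
Cr = 1.59 / 3.88
Cr = 0.4098

0.4098


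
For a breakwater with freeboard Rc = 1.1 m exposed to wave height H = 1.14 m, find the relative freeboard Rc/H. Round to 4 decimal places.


Relative freeboard = Rc / H
= 1.1 / 1.14
= 0.9649

0.9649


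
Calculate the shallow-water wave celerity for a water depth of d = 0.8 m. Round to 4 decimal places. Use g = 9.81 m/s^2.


Using the shallow-water approximation:
C = sqrt(g * d) = sqrt(9.81 * 0.8)
C = sqrt(7.8480)
C = 2.8014 m/s

2.8014


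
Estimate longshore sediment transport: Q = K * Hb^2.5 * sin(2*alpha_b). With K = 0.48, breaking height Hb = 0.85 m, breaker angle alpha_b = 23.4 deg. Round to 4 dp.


Q = K * Hb^2.5 * sin(2 * alpha_b)
Hb^2.5 = 0.85^2.5 = 0.666112
sin(2 * 23.4) = sin(46.8) = 0.728969
Q = 0.48 * 0.666112 * 0.728969
Q = 0.2331 m^3/s

0.2331


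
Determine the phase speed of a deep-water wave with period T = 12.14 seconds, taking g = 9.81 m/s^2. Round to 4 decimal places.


We use the deep-water celerity formula:
C = g * T / (2 * pi)
C = 9.81 * 12.14 / (2 * 3.14159...)
C = 119.093400 / 6.283185
C = 18.9543 m/s

18.9543


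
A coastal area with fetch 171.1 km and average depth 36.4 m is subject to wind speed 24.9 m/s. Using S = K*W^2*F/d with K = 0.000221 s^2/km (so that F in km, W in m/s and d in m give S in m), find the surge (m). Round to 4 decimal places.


S = K * W^2 * F / d
W^2 = 24.9^2 = 620.01
S = 0.000221 * 620.01 * 171.1 / 36.4
Numerator = 0.000221 * 620.01 * 171.1 = 23.444500
S = 23.444500 / 36.4 = 0.6441 m

0.6441


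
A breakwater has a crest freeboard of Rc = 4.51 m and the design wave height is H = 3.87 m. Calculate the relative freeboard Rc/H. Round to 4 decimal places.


Relative freeboard = Rc / H
= 4.51 / 3.87
= 1.1654

1.1654


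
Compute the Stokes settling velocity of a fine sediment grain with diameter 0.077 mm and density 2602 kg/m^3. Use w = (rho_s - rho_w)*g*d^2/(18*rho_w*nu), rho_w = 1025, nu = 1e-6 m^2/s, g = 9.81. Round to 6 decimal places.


w = (rho_s - rho_w) * g * d^2 / (18 * rho_w * nu)
d = 0.077 mm = 0.000077 m
rho_s - rho_w = 2602 - 1025 = 1577
Numerator = 1577 * 9.81 * (0.000077)^2 = 0.000091723824
Denominator = 18 * 1025 * 1e-6 = 0.018450
w = 0.004971 m/s

0.004971


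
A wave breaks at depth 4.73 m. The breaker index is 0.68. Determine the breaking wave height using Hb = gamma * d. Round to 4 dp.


Hb = gamma * d
Hb = 0.68 * 4.73
Hb = 3.2164 m

3.2164


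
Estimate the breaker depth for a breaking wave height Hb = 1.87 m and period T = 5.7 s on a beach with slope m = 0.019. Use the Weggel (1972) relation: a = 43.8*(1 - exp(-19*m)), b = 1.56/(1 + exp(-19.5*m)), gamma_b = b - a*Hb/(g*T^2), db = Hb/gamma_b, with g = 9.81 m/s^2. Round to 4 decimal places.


a = 43.8 * (1 - exp(-19 * m))
exp(-19 * 0.019) = exp(-0.3610) = 0.696979
a = 43.8 * (1 - 0.696979) = 13.272320
b = 1.56 / (1 + exp(-19.5 * m))
exp(-19.5 * 0.019) = exp(-0.3705) = 0.690389
b = 1.56 / (1 + 0.690389) = 0.922864
Hb / (g * T^2) = 1.87 / (9.81 * 5.7^2) = 1.87 / 318.7269 = 0.00586709
gamma_b = b - a * Hb/(g*T^2) = 0.922864 - 13.272320 * 0.00586709 = 0.844995
db = Hb / gamma_b = 1.87 / 0.844995
db = 2.2130 m

2.2130


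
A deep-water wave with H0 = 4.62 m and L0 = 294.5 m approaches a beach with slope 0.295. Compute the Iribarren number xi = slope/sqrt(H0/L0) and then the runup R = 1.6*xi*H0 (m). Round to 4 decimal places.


xi = slope / sqrt(H0/L0)
H0/L0 = 4.62/294.5 = 0.015688
sqrt(0.015688) = 0.125250
xi = 0.295 / 0.125250 = 2.355286
R = 1.6 * xi * H0 = 1.6 * 2.355286 * 4.62
R = 17.4103 m

17.4103


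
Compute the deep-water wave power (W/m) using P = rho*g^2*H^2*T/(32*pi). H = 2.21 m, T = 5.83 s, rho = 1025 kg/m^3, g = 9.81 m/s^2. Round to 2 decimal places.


P = rho * g^2 * H^2 * T / (32 * pi)
P = 1025 * 9.81^2 * 2.21^2 * 5.83 / (32 * pi)
P = 1025 * 96.2361 * 4.8841 * 5.83 / 100.53096
P = 27939.27 W/m

27939.27


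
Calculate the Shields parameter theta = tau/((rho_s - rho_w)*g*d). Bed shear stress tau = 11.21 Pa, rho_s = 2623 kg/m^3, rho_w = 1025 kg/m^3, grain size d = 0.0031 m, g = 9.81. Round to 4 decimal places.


theta = tau / ((rho_s - rho_w) * g * d)
rho_s - rho_w = 2623 - 1025 = 1598
Denominator = 1598 * 9.81 * 0.0031 = 48.596778
theta = 11.21 / 48.596778
theta = 0.2307

0.2307


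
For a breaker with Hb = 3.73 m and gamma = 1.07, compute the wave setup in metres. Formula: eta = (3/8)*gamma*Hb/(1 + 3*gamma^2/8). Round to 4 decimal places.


eta = (3/8) * gamma * Hb / (1 + 3*gamma^2/8)
Numerator = (3/8) * 1.07 * 3.73 = 1.496663
Denominator = 1 + 3*1.07^2/8 = 1 + 0.429338 = 1.429338
eta = 1.496663 / 1.429338
eta = 1.0471 m

1.0471


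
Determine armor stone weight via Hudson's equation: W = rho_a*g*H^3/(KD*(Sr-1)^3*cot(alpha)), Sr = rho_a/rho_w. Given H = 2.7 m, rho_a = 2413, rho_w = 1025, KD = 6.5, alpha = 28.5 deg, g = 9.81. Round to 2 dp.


Sr = rho_a / rho_w = 2413 / 1025 = 2.354146
(Sr - 1) = 1.354146
(Sr - 1)^3 = 2.483115
cot(28.5) = 1 / tan(28.5) = 1 / 0.542956 = 1.841771
Numerator = 2413 * 9.81 * 2.7^3 = 465926.7250
Denominator = 6.5 * 2.483115 * 1.841771 = 29.726636
W = 465926.7250 / 29.726636
W = 15673.71 N

15673.71


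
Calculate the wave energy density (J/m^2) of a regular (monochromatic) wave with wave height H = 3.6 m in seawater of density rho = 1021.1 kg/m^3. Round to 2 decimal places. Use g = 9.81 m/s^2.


E = (1/8) * rho * g * H^2
E = (1/8) * 1021.1 * 9.81 * 3.6^2
E = 0.125 * 1021.1 * 9.81 * 12.9600
E = 16227.53 J/m^2

16227.53


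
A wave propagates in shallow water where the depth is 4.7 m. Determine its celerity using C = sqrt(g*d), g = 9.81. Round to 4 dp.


Using the shallow-water approximation:
C = sqrt(g * d) = sqrt(9.81 * 4.7)
C = sqrt(46.1070)
C = 6.7902 m/s

6.7902


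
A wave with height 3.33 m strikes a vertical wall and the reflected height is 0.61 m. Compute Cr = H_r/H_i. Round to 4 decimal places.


Cr = H_r / H_i
Cr = 0.61 / 3.33
Cr = 0.1832

0.1832


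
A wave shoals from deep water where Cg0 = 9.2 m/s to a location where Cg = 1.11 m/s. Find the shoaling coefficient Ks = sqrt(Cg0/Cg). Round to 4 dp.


Ks = sqrt(Cg0 / Cg)
Ks = sqrt(9.2 / 1.11)
Ks = sqrt(8.2883)
Ks = 2.8789

2.8789


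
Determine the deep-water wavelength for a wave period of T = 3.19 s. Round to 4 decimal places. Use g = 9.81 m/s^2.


L0 = g * T^2 / (2 * pi)
L0 = 9.81 * 3.19^2 / (2 * pi)
L0 = 9.81 * 10.1761 / 6.28319
L0 = 99.8275 / 6.28319
L0 = 15.8880 m

15.8880


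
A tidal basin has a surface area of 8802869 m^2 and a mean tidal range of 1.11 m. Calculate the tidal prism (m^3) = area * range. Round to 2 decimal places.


Tidal prism = Area * Tidal range
P = 8802869 * 1.11
P = 9771184.59 m^3

9771184.59


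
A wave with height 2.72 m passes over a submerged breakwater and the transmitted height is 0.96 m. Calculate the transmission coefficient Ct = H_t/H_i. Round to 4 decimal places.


Ct = H_t / H_i
Ct = 0.96 / 2.72
Ct = 0.3529

0.3529


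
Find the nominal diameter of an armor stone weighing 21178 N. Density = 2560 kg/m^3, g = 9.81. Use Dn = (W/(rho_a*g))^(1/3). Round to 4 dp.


V = W / (rho_a * g)
V = 21178 / (2560 * 9.81)
V = 21178 / 25113.60
V = 0.843288 m^3
Dn = V^(1/3) = 0.843288^(1/3)
Dn = 0.9448 m

0.9448


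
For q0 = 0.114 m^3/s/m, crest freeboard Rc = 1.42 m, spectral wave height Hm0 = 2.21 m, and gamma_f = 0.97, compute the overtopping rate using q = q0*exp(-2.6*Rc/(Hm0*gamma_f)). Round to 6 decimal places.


q = q0 * exp(-2.6 * Rc / (Hm0 * gamma_f))
Exponent = -2.6 * 1.42 / (2.21 * 0.97)
= -2.6 * 1.42 / 2.1437
= -1.722256
exp(-1.722256) = 0.178663
q = 0.114 * 0.178663
q = 0.020368 m^3/s/m

0.020368


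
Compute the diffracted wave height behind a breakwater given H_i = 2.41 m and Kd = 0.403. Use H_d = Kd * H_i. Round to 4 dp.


H_d = Kd * H_i
H_d = 0.403 * 2.41
H_d = 0.9712 m

0.9712


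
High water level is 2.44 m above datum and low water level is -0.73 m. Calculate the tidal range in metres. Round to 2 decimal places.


Tidal range = High water - Low water
Tidal range = 2.44 - (-0.73)
Tidal range = 3.17 m

3.17


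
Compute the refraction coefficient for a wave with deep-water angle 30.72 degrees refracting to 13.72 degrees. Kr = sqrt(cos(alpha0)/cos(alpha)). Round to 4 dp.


Kr = sqrt(cos(alpha0) / cos(alpha))
cos(30.72) = 0.859674
cos(13.72) = 0.971466
Kr = sqrt(0.859674 / 0.971466)
Kr = sqrt(0.884924)
Kr = 0.9407

0.9407


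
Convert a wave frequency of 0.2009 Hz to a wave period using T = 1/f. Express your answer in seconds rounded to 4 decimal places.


T = 1 / f
T = 1 / 0.2009
T = 4.9776 s

4.9776


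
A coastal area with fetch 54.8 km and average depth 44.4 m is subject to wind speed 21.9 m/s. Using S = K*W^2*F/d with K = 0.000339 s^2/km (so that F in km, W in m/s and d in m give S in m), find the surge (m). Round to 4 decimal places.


S = K * W^2 * F / d
W^2 = 21.9^2 = 479.61
S = 0.000339 * 479.61 * 54.8 / 44.4
Numerator = 0.000339 * 479.61 * 54.8 = 8.909811
S = 8.909811 / 44.4 = 0.2007 m

0.2007


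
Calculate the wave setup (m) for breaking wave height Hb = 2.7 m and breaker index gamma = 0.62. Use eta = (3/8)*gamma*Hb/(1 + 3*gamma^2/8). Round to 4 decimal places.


eta = (3/8) * gamma * Hb / (1 + 3*gamma^2/8)
Numerator = (3/8) * 0.62 * 2.7 = 0.627750
Denominator = 1 + 3*0.62^2/8 = 1 + 0.144150 = 1.144150
eta = 0.627750 / 1.144150
eta = 0.5487 m

0.5487


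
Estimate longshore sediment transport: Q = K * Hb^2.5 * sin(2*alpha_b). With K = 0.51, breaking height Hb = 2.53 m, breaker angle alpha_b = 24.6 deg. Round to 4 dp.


Q = K * Hb^2.5 * sin(2 * alpha_b)
Hb^2.5 = 2.53^2.5 = 10.181255
sin(2 * 24.6) = sin(49.2) = 0.756995
Q = 0.51 * 10.181255 * 0.756995
Q = 3.9307 m^3/s

3.9307


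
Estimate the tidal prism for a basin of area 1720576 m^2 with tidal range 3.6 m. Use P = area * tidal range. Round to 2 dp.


Tidal prism = Area * Tidal range
P = 1720576 * 3.6
P = 6194073.60 m^3

6194073.60


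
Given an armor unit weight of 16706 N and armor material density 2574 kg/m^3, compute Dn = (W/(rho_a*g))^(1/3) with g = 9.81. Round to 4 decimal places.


V = W / (rho_a * g)
V = 16706 / (2574 * 9.81)
V = 16706 / 25250.94
V = 0.661599 m^3
Dn = V^(1/3) = 0.661599^(1/3)
Dn = 0.8714 m

0.8714


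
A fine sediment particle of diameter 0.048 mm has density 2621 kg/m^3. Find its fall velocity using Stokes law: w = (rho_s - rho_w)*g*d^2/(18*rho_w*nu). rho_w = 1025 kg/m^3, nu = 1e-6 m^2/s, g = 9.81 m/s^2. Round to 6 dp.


w = (rho_s - rho_w) * g * d^2 / (18 * rho_w * nu)
d = 0.048 mm = 0.000048 m
rho_s - rho_w = 2621 - 1025 = 1596
Numerator = 1596 * 9.81 * (0.000048)^2 = 0.000036073175
Denominator = 18 * 1025 * 1e-6 = 0.018450
w = 0.001955 m/s

0.001955


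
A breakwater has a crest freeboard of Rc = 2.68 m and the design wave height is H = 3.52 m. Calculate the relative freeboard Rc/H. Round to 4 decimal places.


Relative freeboard = Rc / H
= 2.68 / 3.52
= 0.7614

0.7614


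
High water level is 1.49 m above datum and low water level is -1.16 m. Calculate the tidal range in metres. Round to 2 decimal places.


Tidal range = High water - Low water
Tidal range = 1.49 - (-1.16)
Tidal range = 2.65 m

2.65


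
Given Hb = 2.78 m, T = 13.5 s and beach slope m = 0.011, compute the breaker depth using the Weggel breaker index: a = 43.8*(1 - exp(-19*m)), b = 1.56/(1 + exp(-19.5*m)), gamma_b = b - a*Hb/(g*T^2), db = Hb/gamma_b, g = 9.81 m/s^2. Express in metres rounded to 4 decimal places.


a = 43.8 * (1 - exp(-19 * m))
exp(-19 * 0.011) = exp(-0.2090) = 0.811395
a = 43.8 * (1 - 0.811395) = 8.260889
b = 1.56 / (1 + exp(-19.5 * m))
exp(-19.5 * 0.011) = exp(-0.2145) = 0.806945
b = 1.56 / (1 + 0.806945) = 0.863336
Hb / (g * T^2) = 2.78 / (9.81 * 13.5^2) = 2.78 / 1787.8725 = 0.00155492
gamma_b = b - a * Hb/(g*T^2) = 0.863336 - 8.260889 * 0.00155492 = 0.850491
db = Hb / gamma_b = 2.78 / 0.850491
db = 3.2687 m

3.2687


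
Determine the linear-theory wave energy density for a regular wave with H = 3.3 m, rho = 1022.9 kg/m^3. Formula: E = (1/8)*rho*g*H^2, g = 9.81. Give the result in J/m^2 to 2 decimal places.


E = (1/8) * rho * g * H^2
E = (1/8) * 1022.9 * 9.81 * 3.3^2
E = 0.125 * 1022.9 * 9.81 * 10.8900
E = 13659.67 J/m^2

13659.67


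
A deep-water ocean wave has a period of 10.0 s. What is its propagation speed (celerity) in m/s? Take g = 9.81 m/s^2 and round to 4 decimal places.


We use the deep-water celerity formula:
C = g * T / (2 * pi)
C = 9.81 * 10.0 / (2 * 3.14159...)
C = 98.100000 / 6.283185
C = 15.6131 m/s

15.6131


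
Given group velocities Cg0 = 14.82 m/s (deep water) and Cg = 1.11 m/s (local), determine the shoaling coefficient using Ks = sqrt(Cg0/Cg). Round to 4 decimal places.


Ks = sqrt(Cg0 / Cg)
Ks = sqrt(14.82 / 1.11)
Ks = sqrt(13.3514)
Ks = 3.6540

3.6540


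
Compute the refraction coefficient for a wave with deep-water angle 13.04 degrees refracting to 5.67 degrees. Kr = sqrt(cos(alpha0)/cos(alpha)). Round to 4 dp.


Kr = sqrt(cos(alpha0) / cos(alpha))
cos(13.04) = 0.974213
cos(5.67) = 0.995107
Kr = sqrt(0.974213 / 0.995107)
Kr = sqrt(0.979003)
Kr = 0.9894

0.9894


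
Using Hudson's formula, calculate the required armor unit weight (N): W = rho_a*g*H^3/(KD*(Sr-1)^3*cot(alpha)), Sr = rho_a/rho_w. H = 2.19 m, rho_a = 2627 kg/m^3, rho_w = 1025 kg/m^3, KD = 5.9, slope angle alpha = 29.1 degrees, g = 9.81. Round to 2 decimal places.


Sr = rho_a / rho_w = 2627 / 1025 = 2.562927
(Sr - 1) = 1.562927
(Sr - 1)^3 = 3.817824
cot(29.1) = 1 / tan(29.1) = 1 / 0.556593 = 1.796645
Numerator = 2627 * 9.81 * 2.19^3 = 270683.2764
Denominator = 5.9 * 3.817824 * 1.796645 = 40.469731
W = 270683.2764 / 40.469731
W = 6688.54 N

6688.54


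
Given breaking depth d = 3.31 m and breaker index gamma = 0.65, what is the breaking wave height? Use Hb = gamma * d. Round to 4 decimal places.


Hb = gamma * d
Hb = 0.65 * 3.31
Hb = 2.1515 m

2.1515


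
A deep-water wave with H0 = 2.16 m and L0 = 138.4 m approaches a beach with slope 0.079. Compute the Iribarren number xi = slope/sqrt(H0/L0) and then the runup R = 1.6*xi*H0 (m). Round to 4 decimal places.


xi = slope / sqrt(H0/L0)
H0/L0 = 2.16/138.4 = 0.015607
sqrt(0.015607) = 0.124928
xi = 0.079 / 0.124928 = 0.632366
R = 1.6 * xi * H0 = 1.6 * 0.632366 * 2.16
R = 2.1855 m

2.1855


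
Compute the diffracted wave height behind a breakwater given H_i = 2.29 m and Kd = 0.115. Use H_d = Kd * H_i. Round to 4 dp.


H_d = Kd * H_i
H_d = 0.115 * 2.29
H_d = 0.2634 m

0.2634


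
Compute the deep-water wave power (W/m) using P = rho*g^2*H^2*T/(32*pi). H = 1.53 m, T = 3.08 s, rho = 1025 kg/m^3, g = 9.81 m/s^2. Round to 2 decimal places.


P = rho * g^2 * H^2 * T / (32 * pi)
P = 1025 * 9.81^2 * 1.53^2 * 3.08 / (32 * pi)
P = 1025 * 96.2361 * 2.3409 * 3.08 / 100.53096
P = 7074.50 W/m

7074.50


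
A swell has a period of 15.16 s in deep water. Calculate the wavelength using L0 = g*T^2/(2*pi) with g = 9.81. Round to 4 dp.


L0 = g * T^2 / (2 * pi)
L0 = 9.81 * 15.16^2 / (2 * pi)
L0 = 9.81 * 229.8256 / 6.28319
L0 = 2254.5891 / 6.28319
L0 = 358.8290 m

358.8290


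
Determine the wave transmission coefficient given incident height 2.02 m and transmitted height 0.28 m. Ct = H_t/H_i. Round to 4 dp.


Ct = H_t / H_i
Ct = 0.28 / 2.02
Ct = 0.1386

0.1386


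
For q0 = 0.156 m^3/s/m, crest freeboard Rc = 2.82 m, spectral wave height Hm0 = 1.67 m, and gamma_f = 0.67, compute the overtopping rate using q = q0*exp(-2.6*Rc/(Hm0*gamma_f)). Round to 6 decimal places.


q = q0 * exp(-2.6 * Rc / (Hm0 * gamma_f))
Exponent = -2.6 * 2.82 / (1.67 * 0.67)
= -2.6 * 2.82 / 1.1189
= -6.552864
exp(-6.552864) = 0.001426
q = 0.156 * 0.001426
q = 0.000222 m^3/s/m

0.000222


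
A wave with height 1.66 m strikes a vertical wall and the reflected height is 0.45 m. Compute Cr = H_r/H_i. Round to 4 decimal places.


Cr = H_r / H_i
Cr = 0.45 / 1.66
Cr = 0.2711

0.2711


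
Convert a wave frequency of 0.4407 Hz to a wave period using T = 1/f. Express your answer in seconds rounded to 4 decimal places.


T = 1 / f
T = 1 / 0.4407
T = 2.2691 s

2.2691


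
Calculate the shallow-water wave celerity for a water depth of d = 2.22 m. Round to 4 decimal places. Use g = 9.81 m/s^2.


Using the shallow-water approximation:
C = sqrt(g * d) = sqrt(9.81 * 2.22)
C = sqrt(21.7782)
C = 4.6667 m/s

4.6667


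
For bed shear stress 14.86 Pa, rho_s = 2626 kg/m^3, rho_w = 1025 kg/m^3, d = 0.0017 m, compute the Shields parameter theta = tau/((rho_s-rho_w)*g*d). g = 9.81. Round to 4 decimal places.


theta = tau / ((rho_s - rho_w) * g * d)
rho_s - rho_w = 2626 - 1025 = 1601
Denominator = 1601 * 9.81 * 0.0017 = 26.699877
theta = 14.86 / 26.699877
theta = 0.5566

0.5566


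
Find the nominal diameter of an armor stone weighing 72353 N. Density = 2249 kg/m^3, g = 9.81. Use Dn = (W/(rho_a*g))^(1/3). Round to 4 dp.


V = W / (rho_a * g)
V = 72353 / (2249 * 9.81)
V = 72353 / 22062.69
V = 3.279428 m^3
Dn = V^(1/3) = 3.279428^(1/3)
Dn = 1.4857 m

1.4857


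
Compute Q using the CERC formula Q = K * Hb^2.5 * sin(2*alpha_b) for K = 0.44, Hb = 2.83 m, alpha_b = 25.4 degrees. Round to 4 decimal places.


Q = K * Hb^2.5 * sin(2 * alpha_b)
Hb^2.5 = 2.83^2.5 = 13.473055
sin(2 * 25.4) = sin(50.8) = 0.774944
Q = 0.44 * 13.473055 * 0.774944
Q = 4.5940 m^3/s

4.5940


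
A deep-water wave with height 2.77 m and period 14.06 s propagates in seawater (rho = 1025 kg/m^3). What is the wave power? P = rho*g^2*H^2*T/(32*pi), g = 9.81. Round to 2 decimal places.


P = rho * g^2 * H^2 * T / (32 * pi)
P = 1025 * 9.81^2 * 2.77^2 * 14.06 / (32 * pi)
P = 1025 * 96.2361 * 7.6729 * 14.06 / 100.53096
P = 105853.91 W/m

105853.91


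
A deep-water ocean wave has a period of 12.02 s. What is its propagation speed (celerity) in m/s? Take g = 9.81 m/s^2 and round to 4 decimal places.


We use the deep-water celerity formula:
C = g * T / (2 * pi)
C = 9.81 * 12.02 / (2 * 3.14159...)
C = 117.916200 / 6.283185
C = 18.7669 m/s

18.7669


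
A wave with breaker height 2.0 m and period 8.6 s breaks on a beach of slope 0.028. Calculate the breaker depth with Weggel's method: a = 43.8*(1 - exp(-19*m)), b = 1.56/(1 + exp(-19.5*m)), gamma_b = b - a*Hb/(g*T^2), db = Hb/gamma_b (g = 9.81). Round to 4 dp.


a = 43.8 * (1 - exp(-19 * m))
exp(-19 * 0.028) = exp(-0.5320) = 0.587429
a = 43.8 * (1 - 0.587429) = 18.070613
b = 1.56 / (1 + exp(-19.5 * m))
exp(-19.5 * 0.028) = exp(-0.5460) = 0.579262
b = 1.56 / (1 + 0.579262) = 0.987803
Hb / (g * T^2) = 2.0 / (9.81 * 8.6^2) = 2.0 / 725.5476 = 0.00275654
gamma_b = b - a * Hb/(g*T^2) = 0.987803 - 18.070613 * 0.00275654 = 0.937991
db = Hb / gamma_b = 2.0 / 0.937991
db = 2.1322 m

2.1322


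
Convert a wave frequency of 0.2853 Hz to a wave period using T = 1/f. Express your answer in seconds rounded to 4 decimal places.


T = 1 / f
T = 1 / 0.2853
T = 3.5051 s

3.5051


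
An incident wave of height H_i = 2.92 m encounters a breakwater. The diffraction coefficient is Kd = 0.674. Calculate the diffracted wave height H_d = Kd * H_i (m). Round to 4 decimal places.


H_d = Kd * H_i
H_d = 0.674 * 2.92
H_d = 1.9681 m

1.9681


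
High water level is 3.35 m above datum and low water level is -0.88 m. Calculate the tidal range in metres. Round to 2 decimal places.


Tidal range = High water - Low water
Tidal range = 3.35 - (-0.88)
Tidal range = 4.23 m

4.23


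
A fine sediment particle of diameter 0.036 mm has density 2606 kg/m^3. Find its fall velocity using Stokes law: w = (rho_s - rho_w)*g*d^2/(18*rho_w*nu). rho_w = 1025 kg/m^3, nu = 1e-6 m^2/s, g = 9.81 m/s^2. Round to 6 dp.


w = (rho_s - rho_w) * g * d^2 / (18 * rho_w * nu)
d = 0.036 mm = 0.000036 m
rho_s - rho_w = 2606 - 1025 = 1581
Numerator = 1581 * 9.81 * (0.000036)^2 = 0.000020100455
Denominator = 18 * 1025 * 1e-6 = 0.018450
w = 0.001089 m/s

0.001089


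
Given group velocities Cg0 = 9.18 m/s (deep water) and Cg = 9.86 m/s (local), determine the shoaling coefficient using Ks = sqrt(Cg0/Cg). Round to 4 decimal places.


Ks = sqrt(Cg0 / Cg)
Ks = sqrt(9.18 / 9.86)
Ks = sqrt(0.9310)
Ks = 0.9649

0.9649


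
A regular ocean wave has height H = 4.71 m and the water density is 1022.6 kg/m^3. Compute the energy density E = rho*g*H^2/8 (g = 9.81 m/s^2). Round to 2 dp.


E = (1/8) * rho * g * H^2
E = (1/8) * 1022.6 * 9.81 * 4.71^2
E = 0.125 * 1022.6 * 9.81 * 22.1841
E = 27818.05 J/m^2

27818.05


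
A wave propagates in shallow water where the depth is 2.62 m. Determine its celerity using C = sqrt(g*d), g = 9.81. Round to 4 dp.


Using the shallow-water approximation:
C = sqrt(g * d) = sqrt(9.81 * 2.62)
C = sqrt(25.7022)
C = 5.0697 m/s

5.0697


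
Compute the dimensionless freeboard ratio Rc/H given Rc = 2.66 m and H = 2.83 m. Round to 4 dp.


Relative freeboard = Rc / H
= 2.66 / 2.83
= 0.9399

0.9399


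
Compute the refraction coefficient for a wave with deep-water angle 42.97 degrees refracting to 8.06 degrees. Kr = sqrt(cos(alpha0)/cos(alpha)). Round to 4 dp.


Kr = sqrt(cos(alpha0) / cos(alpha))
cos(42.97) = 0.731711
cos(8.06) = 0.990122
Kr = sqrt(0.731711 / 0.990122)
Kr = sqrt(0.739011)
Kr = 0.8597

0.8597


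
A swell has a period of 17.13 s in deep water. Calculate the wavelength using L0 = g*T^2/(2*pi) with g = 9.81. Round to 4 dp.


L0 = g * T^2 / (2 * pi)
L0 = 9.81 * 17.13^2 / (2 * pi)
L0 = 9.81 * 293.4369 / 6.28319
L0 = 2878.6160 / 6.28319
L0 = 458.1460 m

458.1460


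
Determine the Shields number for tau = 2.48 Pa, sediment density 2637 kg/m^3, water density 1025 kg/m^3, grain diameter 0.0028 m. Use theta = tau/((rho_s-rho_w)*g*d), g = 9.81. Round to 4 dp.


theta = tau / ((rho_s - rho_w) * g * d)
rho_s - rho_w = 2637 - 1025 = 1612
Denominator = 1612 * 9.81 * 0.0028 = 44.278416
theta = 2.48 / 44.278416
theta = 0.0560

0.0560


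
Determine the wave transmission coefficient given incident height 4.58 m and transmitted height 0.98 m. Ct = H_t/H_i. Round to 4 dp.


Ct = H_t / H_i
Ct = 0.98 / 4.58
Ct = 0.2140

0.2140


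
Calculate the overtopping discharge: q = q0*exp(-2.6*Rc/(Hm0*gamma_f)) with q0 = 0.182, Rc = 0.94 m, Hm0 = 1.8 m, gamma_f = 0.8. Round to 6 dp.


q = q0 * exp(-2.6 * Rc / (Hm0 * gamma_f))
Exponent = -2.6 * 0.94 / (1.8 * 0.8)
= -2.6 * 0.94 / 1.4400
= -1.697222
exp(-1.697222) = 0.183192
q = 0.182 * 0.183192
q = 0.033341 m^3/s/m

0.033341


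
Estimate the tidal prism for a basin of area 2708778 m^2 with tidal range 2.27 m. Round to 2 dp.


Tidal prism = Area * Tidal range
P = 2708778 * 2.27
P = 6148926.06 m^3

6148926.06


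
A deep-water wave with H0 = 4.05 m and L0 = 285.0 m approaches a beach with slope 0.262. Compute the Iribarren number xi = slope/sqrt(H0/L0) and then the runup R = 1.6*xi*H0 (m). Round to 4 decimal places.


xi = slope / sqrt(H0/L0)
H0/L0 = 4.05/285.0 = 0.014211
sqrt(0.014211) = 0.119208
xi = 0.262 / 0.119208 = 2.197841
R = 1.6 * xi * H0 = 1.6 * 2.197841 * 4.05
R = 14.2420 m

14.2420


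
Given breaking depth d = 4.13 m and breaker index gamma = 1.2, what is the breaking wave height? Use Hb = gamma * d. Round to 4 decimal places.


Hb = gamma * d
Hb = 1.2 * 4.13
Hb = 4.9560 m

4.9560


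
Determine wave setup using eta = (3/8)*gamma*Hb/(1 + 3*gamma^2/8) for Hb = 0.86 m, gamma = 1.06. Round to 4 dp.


eta = (3/8) * gamma * Hb / (1 + 3*gamma^2/8)
Numerator = (3/8) * 1.06 * 0.86 = 0.341850
Denominator = 1 + 3*1.06^2/8 = 1 + 0.421350 = 1.421350
eta = 0.341850 / 1.421350
eta = 0.2405 m

0.2405


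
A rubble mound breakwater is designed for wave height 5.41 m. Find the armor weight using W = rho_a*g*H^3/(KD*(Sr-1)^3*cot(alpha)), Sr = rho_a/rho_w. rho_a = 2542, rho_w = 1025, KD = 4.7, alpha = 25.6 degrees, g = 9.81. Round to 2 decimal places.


Sr = rho_a / rho_w = 2542 / 1025 = 2.480000
(Sr - 1) = 1.480000
(Sr - 1)^3 = 3.241792
cot(25.6) = 1 / tan(25.6) = 1 / 0.479120 = 2.087161
Numerator = 2542 * 9.81 * 5.41^3 = 3948538.2453
Denominator = 4.7 * 3.241792 * 2.087161 = 31.800867
W = 3948538.2453 / 31.800867
W = 124164.49 N

124164.49


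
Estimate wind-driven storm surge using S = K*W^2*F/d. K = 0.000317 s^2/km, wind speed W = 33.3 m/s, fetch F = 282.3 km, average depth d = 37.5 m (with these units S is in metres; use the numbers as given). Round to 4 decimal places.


S = K * W^2 * F / d
W^2 = 33.3^2 = 1108.89
S = 0.000317 * 1108.89 * 282.3 / 37.5
Numerator = 0.000317 * 1108.89 * 282.3 = 99.233568
S = 99.233568 / 37.5 = 2.6462 m

2.6462
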